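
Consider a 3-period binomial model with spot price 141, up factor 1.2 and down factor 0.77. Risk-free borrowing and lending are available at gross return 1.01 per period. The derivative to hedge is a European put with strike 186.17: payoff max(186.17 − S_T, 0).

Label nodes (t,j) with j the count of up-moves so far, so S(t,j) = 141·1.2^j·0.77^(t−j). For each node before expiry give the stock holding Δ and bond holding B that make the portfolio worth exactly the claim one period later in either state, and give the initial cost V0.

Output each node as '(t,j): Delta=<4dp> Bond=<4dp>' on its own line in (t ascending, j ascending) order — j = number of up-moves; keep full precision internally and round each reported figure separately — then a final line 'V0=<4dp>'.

(0,0): Delta=-0.7105 Bond=149.5744
(1,0): Delta=-1.0000 Bond=182.5017
(1,1): Delta=-0.5634 Bond=126.1867
(2,0): Delta=-1.0000 Bond=184.3267
(2,1): Delta=-1.0000 Bond=184.3267
(2,2): Delta=-0.3417 Bond=82.4201
V0=49.3946

The replicating-portfolio and risk-neutral prices coincide; use p* = (1.01−0.77)/(1.2−0.77) = 0.5581 for the latter.
Terminal payoffs: V(3,0)=121.7988, V(3,1)=85.8513, V(3,2)=29.8292, V(3,3)=0.0000
(2,0): S=83.5989. Δ = (V_up−V_dn)/(S_up−S_dn) = (85.8513−121.7988)/(100.3187−64.3712) = -1.0000. V = [p*·85.8513 + (1−p*)·121.7988]/1.01 = 100.7278. B = V − Δ·S = 184.3267.
(2,1): S=130.2840. Δ = (V_up−V_dn)/(S_up−S_dn) = (29.8292−85.8513)/(156.3408−100.3187) = -1.0000. V = [p*·29.8292 + (1−p*)·85.8513]/1.01 = 54.0427. B = V − Δ·S = 184.3267.
(2,2): S=203.0400. Δ = (V_up−V_dn)/(S_up−S_dn) = (0.0000−29.8292)/(243.6480−156.3408) = -0.3417. V = [p*·0.0000 + (1−p*)·29.8292]/1.01 = 13.0498. B = V − Δ·S = 82.4201.
(1,0): S=108.5700. Δ = (V_up−V_dn)/(S_up−S_dn) = (54.0427−100.7278)/(130.2840−83.5989) = -1.0000. V = [p*·54.0427 + (1−p*)·100.7278]/1.01 = 73.9317. B = V − Δ·S = 182.5017.
(1,1): S=169.2000. Δ = (V_up−V_dn)/(S_up−S_dn) = (13.0498−54.0427)/(203.0400−130.2840) = -0.5634. V = [p*·13.0498 + (1−p*)·54.0427]/1.01 = 30.8544. B = V − Δ·S = 126.1867.
(0,0): S=141.0000. Δ = (V_up−V_dn)/(S_up−S_dn) = (30.8544−73.9317)/(169.2000−108.5700) = -0.7105. V = [p*·30.8544 + (1−p*)·73.9317]/1.01 = 49.3946. B = V − Δ·S = 149.5744.
The time-0 hedge costs 49.3946, which is the no-arbitrage price.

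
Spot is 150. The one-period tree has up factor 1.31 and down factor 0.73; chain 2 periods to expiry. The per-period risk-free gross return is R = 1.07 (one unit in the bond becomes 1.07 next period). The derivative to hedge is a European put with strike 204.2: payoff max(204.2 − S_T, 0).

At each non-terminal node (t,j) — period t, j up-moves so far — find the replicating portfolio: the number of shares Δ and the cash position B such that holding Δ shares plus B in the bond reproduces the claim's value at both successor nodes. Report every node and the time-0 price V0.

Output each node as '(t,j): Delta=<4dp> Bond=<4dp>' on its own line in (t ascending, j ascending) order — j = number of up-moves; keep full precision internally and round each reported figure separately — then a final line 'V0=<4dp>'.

(0,0): Delta=-0.6649 Bond=144.0626
(1,0): Delta=-1.0000 Bond=190.8411
(1,1): Delta=-0.5331 Bond=128.2453
V0=44.3285

Under the risk-neutral measure, an up-move has probability p* = (R−d)/(u−d) = 0.5862 and values discount at R = 1.07.
Terminal payoffs: V(2,0)=124.2650, V(2,1)=60.7550, V(2,2)=0.0000
  t=1,j=0: stock 109.5000 → up 143.4450 (V=60.7550), down 79.9350 (V=124.2650). Price 81.3411; hedge Δ=-1.0000, bond B=190.8411.
  t=1,j=1: stock 196.5000 → up 257.4150 (V=0.0000), down 143.4450 (V=60.7550). Price 23.4953; hedge Δ=-0.5331, bond B=128.2453.
  t=0,j=0: stock 150.0000 → up 196.5000 (V=23.4953), down 109.5000 (V=81.3411). Price 44.3285; hedge Δ=-0.6649, bond B=144.0626.
The time-0 hedge costs 44.3285, which is the no-arbitrage price.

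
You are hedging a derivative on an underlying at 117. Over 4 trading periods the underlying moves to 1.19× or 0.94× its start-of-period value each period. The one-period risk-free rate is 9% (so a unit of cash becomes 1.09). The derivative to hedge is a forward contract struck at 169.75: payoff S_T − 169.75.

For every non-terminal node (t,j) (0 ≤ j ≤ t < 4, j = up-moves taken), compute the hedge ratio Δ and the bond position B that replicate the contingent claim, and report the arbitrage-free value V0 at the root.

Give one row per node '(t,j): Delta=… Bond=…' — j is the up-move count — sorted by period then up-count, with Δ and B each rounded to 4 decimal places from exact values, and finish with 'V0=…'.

(0,0): Delta=1.0000 Bond=-120.2552
(1,0): Delta=1.0000 Bond=-131.0781
(1,1): Delta=1.0000 Bond=-131.0781
(2,0): Delta=1.0000 Bond=-142.8752
(2,1): Delta=1.0000 Bond=-142.8752
(2,2): Delta=1.0000 Bond=-142.8752
(3,0): Delta=1.0000 Bond=-155.7339
(3,1): Delta=1.0000 Bond=-155.7339
(3,2): Delta=1.0000 Bond=-155.7339
(3,3): Delta=1.0000 Bond=-155.7339
V0=-3.2552

Since d<R<u, set p* = (R−d)/(u−d) = 0.6000; price each node as the discounted p*-expectation of its children.
At expiry t=4: V(4,0)=-78.4024, V(4,1)=-54.1078, V(4,2)=-23.3519, V(4,3)=15.5838, V(4,4)=64.8747
  t=3,j=0: stock 97.1783 → up 115.6422 (V=-54.1078), down 91.3476 (V=-78.4024). Price -58.5556; hedge Δ=1.0000, bond B=-155.7339.
  t=3,j=1: stock 123.0236 → up 146.3981 (V=-23.3519), down 115.6422 (V=-54.1078). Price -32.7103; hedge Δ=1.0000, bond B=-155.7339.
  t=3,j=2: stock 155.7427 → up 185.3338 (V=15.5838), down 146.3981 (V=-23.3519). Price 0.0087; hedge Δ=1.0000, bond B=-155.7339.
  t=3,j=3: stock 197.1636 → up 234.6247 (V=64.8747), down 185.3338 (V=15.5838). Price 41.4297; hedge Δ=1.0000, bond B=-155.7339.
  t=2,j=0: stock 103.3812 → up 123.0236 (V=-32.7103), down 97.1783 (V=-58.5556). Price -39.4940; hedge Δ=1.0000, bond B=-142.8752.
  t=2,j=1: stock 130.8762 → up 155.7427 (V=0.0087), down 123.0236 (V=-32.7103). Price -11.9990; hedge Δ=1.0000, bond B=-142.8752.
  t=2,j=2: stock 165.6837 → up 197.1636 (V=41.4297), down 155.7427 (V=0.0087). Price 22.8085; hedge Δ=1.0000, bond B=-142.8752.
  t=1,j=0: stock 109.9800 → up 130.8762 (V=-11.9990), down 103.3812 (V=-39.4940). Price -21.0981; hedge Δ=1.0000, bond B=-131.0781.
  t=1,j=1: stock 139.2300 → up 165.6837 (V=22.8085), down 130.8762 (V=-11.9990). Price 8.1519; hedge Δ=1.0000, bond B=-131.0781.
  t=0,j=0: stock 117.0000 → up 139.2300 (V=8.1519), down 109.9800 (V=-21.0981). Price -3.2552; hedge Δ=1.0000, bond B=-120.2552.
Root portfolio cost Δ·117+B reproduces V0=-3.2552.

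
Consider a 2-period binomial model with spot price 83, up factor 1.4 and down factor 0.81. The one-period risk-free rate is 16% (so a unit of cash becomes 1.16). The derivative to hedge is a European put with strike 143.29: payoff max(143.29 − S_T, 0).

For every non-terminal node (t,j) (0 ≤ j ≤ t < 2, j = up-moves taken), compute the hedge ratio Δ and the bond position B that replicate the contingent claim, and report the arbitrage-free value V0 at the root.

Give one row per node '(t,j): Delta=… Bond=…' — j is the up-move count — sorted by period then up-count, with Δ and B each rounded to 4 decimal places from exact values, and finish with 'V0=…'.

No-arbitrage ⇒ martingale measure with p* = (R−d)/(u−d) = 0.5932.
Terminal payoffs: V(2,0)=88.8337, V(2,1)=49.1680, V(2,2)=0.0000
(1,0): S=67.2300. Δ = (V_up−V_dn)/(S_up−S_dn) = (49.1680−88.8337)/(94.1220−54.4563) = -1.0000. V = [p*·49.1680 + (1−p*)·88.8337]/1.16 = 56.2959. B = V − Δ·S = 123.5259.
(1,1): S=116.2000. Δ = (V_up−V_dn)/(S_up−S_dn) = (0.0000−49.1680)/(162.6800−94.1220) = -0.7172. V = [p*·0.0000 + (1−p*)·49.1680]/1.16 = 17.2418. B = V − Δ·S = 100.5774.
(0,0): S=83.0000. Δ = (V_up−V_dn)/(S_up−S_dn) = (17.2418−56.2959)/(116.2000−67.2300) = -0.7975. V = [p*·17.2418 + (1−p*)·56.2959]/1.16 = 28.5588. B = V − Δ·S = 94.7521.
The time-0 hedge costs 28.5588, which is the no-arbitrage price.

(0,0): Delta=-0.7975 Bond=94.7521
(1,0): Delta=-1.0000 Bond=123.5259
(1,1): Delta=-0.7172 Bond=100.5774
V0=28.5588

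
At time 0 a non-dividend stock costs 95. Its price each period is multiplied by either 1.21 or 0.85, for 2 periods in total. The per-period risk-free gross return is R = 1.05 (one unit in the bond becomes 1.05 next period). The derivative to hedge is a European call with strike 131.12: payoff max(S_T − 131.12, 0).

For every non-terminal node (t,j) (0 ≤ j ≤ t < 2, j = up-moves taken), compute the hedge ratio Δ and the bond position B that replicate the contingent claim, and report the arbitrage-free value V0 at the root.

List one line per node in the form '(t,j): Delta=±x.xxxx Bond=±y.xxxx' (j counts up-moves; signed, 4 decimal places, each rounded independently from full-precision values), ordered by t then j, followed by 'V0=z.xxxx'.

The replicating-portfolio and risk-neutral prices coincide; use p* = (1.05−0.85)/(1.21−0.85) = 0.5556 for the latter.
Terminal payoffs: V(2,0)=0.0000, V(2,1)=0.0000, V(2,2)=7.9695
Node (1,0) S=80.7500: V=(p*·0.0000+(1−p*)·0.0000)/1.05=0.0000; Δ=(0.0000−0.0000)/(97.7075−68.6375)=0.0000; B=V−Δ·S=0.0000
Node (1,1) S=114.9500: V=(p*·7.9695+(1−p*)·0.0000)/1.05=4.2167; Δ=(7.9695−0.0000)/(139.0895−97.7075)=0.1926; B=V−Δ·S=-17.9208
Node (0,0) S=95.0000: V=(p*·4.2167+(1−p*)·0.0000)/1.05=2.2310; Δ=(4.2167−0.0000)/(114.9500−80.7500)=0.1233; B=V−Δ·S=-9.4819
Each (Δ,B) replicates both successor values, so the strategy is self-financing and V0 is arbitrage-free.

(0,0): Delta=0.1233 Bond=-9.4819
(1,0): Delta=0.0000 Bond=0.0000
(1,1): Delta=0.1926 Bond=-17.9208
V0=2.2310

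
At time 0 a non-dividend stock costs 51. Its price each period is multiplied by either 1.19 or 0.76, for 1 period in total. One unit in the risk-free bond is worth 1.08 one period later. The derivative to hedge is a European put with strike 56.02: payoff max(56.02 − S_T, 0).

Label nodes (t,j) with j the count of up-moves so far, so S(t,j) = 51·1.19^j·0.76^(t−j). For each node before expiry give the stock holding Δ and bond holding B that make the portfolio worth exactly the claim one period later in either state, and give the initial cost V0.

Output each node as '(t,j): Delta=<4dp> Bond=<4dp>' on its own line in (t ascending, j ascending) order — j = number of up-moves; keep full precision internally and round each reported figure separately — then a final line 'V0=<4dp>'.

(0,0): Delta=-0.7870 Bond=44.2278
V0=4.0883

Under the risk-neutral measure, an up-move has probability p* = (R−d)/(u−d) = 0.7442 and values discount at R = 1.08.
Terminal payoffs: V(1,0)=17.2600, V(1,1)=0.0000
Node (0,0) S=51.0000: V=(p*·0.0000+(1−p*)·17.2600)/1.08=4.0883; Δ=(0.0000−17.2600)/(60.6900−38.7600)=-0.7870; B=V−Δ·S=44.2278
Each (Δ,B) replicates both successor values, so the strategy is self-financing and V0 is arbitrage-free.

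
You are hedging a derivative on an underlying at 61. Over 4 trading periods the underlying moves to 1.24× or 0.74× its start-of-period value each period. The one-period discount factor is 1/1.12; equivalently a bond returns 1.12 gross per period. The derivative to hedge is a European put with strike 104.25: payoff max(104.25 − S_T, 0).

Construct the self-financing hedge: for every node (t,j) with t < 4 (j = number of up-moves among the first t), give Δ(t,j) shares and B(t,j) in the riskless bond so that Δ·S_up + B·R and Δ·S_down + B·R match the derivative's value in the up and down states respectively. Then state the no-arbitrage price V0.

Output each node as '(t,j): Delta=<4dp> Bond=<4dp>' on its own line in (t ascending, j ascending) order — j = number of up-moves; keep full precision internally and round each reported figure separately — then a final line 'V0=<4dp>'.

Under the risk-neutral measure, an up-move has probability p* = (R−d)/(u−d) = 0.7600 and values discount at R = 1.12.
At expiry t=4: V(4,0)=85.9582, V(4,1)=73.5989, V(4,2)=52.8886, V(4,3)=18.1850, V(4,4)=0.0000
  t=3,j=0: stock 24.7187 → up 30.6511 (V=73.5989), down 18.2918 (V=85.9582). Price 68.3617; hedge Δ=-1.0000, bond B=93.0804.
  t=3,j=1: stock 41.4205 → up 51.3614 (V=52.8886), down 30.6511 (V=73.5989). Price 51.6599; hedge Δ=-1.0000, bond B=93.0804.
  t=3,j=2: stock 69.4073 → up 86.0650 (V=18.1850), down 51.3614 (V=52.8886). Price 23.6731; hedge Δ=-1.0000, bond B=93.0804.
  t=3,j=3: stock 116.3041 → up 144.2170 (V=0.0000), down 86.0650 (V=18.1850). Price 3.8968; hedge Δ=-0.3127, bond B=40.2668.
  t=2,j=0: stock 33.4036 → up 41.4205 (V=51.6599), down 24.7187 (V=68.3617). Price 49.7039; hedge Δ=-1.0000, bond B=83.1075.
  t=2,j=1: stock 55.9736 → up 69.4073 (V=23.6731), down 41.4205 (V=51.6599). Price 27.1339; hedge Δ=-1.0000, bond B=83.1075.
  t=2,j=2: stock 93.7936 → up 116.3041 (V=3.8968), down 69.4073 (V=23.6731). Price 7.7171; hedge Δ=-0.4217, bond B=47.2697.
  t=1,j=0: stock 45.1400 → up 55.9736 (V=27.1339), down 33.4036 (V=49.7039). Price 29.0631; hedge Δ=-1.0000, bond B=74.2031.
  t=1,j=1: stock 75.6400 → up 93.7936 (V=7.7171), down 55.9736 (V=27.1339). Price 11.0510; hedge Δ=-0.5134, bond B=49.8846.
  t=0,j=0: stock 61.0000 → up 75.6400 (V=11.0510), down 45.1400 (V=29.0631). Price 13.7267; hedge Δ=-0.5906, bond B=49.7509.
Root portfolio cost Δ·61+B reproduces V0=13.7267.

(0,0): Delta=-0.5906 Bond=49.7509
(1,0): Delta=-1.0000 Bond=74.2031
(1,1): Delta=-0.5134 Bond=49.8846
(2,0): Delta=-1.0000 Bond=83.1075
(2,1): Delta=-1.0000 Bond=83.1075
(2,2): Delta=-0.4217 Bond=47.2697
(3,0): Delta=-1.0000 Bond=93.0804
(3,1): Delta=-1.0000 Bond=93.0804
(3,2): Delta=-1.0000 Bond=93.0804
(3,3): Delta=-0.3127 Bond=40.2668
V0=13.7267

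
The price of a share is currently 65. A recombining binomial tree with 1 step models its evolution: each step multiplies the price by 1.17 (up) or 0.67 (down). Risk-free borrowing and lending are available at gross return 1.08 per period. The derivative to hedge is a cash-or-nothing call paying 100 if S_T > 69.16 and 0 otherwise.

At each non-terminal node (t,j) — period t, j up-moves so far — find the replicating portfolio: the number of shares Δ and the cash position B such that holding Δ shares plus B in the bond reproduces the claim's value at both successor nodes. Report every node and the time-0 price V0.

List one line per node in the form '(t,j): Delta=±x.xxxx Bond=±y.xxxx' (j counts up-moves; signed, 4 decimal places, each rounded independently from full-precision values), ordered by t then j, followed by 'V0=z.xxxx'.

Risk-neutral probability p* = (R−d)/(u−d) = (1.08−0.67)/(1.17−0.67) = 0.8200.
Terminal values V(1,·): V(1,0)=0.0000, V(1,1)=100.0000
Node (0,0) S=65.0000: V=(p*·100.0000+(1−p*)·0.0000)/1.08=75.9259; Δ=(100.0000−0.0000)/(76.0500−43.5500)=3.0769; B=V−Δ·S=-124.0741
Check: Δ(0,0)·S0 + B(0,0) = 75.9259 = V0.

(0,0): Delta=3.0769 Bond=-124.0741
V0=75.9259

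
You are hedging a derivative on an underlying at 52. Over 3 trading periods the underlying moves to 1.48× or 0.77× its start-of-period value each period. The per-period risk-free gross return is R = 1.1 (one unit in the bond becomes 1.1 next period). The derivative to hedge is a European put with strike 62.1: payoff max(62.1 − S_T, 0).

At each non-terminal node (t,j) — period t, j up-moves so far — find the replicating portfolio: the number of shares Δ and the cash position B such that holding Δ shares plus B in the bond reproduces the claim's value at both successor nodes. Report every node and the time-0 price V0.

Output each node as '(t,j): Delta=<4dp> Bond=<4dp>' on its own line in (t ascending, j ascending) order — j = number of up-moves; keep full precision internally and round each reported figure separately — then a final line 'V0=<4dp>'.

(0,0): Delta=-0.3238 Bond=26.1982
(1,0): Delta=-0.6194 Bond=40.6563
(1,1): Delta=-0.1467 Bond=15.1862
(2,0): Delta=-1.0000 Bond=56.4545
(2,1): Delta=-0.3915 Bond=31.2115
(2,2): Delta=0.0000 Bond=0.0000
V0=9.3611

Risk-neutral probability p* = (R−d)/(u−d) = (1.1−0.77)/(1.48−0.77) = 0.4648.
Payoff layer (t=3): V(3,0)=38.3603, V(3,1)=16.4704, V(3,2)=0.0000, V(3,3)=0.0000
Node (2,0) S=30.8308: V=(p*·16.4704+(1−p*)·38.3603)/1.1=25.6237; Δ=(16.4704−38.3603)/(45.6296−23.7397)=-1.0000; B=V−Δ·S=56.4545
Node (2,1) S=59.2592: V=(p*·0.0000+(1−p*)·16.4704)/1.1=8.0138; Δ=(0.0000−16.4704)/(87.7036−45.6296)=-0.3915; B=V−Δ·S=31.2115
Node (2,2) S=113.9008: V=(p*·0.0000+(1−p*)·0.0000)/1.1=0.0000; Δ=(0.0000−0.0000)/(168.5732−87.7036)=0.0000; B=V−Δ·S=0.0000
Node (1,0) S=40.0400: V=(p*·8.0138+(1−p*)·25.6237)/1.1=15.8535; Δ=(8.0138−25.6237)/(59.2592−30.8308)=-0.6194; B=V−Δ·S=40.6563
Node (1,1) S=76.9600: V=(p*·0.0000+(1−p*)·8.0138)/1.1=3.8991; Δ=(0.0000−8.0138)/(113.9008−59.2592)=-0.1467; B=V−Δ·S=15.1862
Node (0,0) S=52.0000: V=(p*·3.8991+(1−p*)·15.8535)/1.1=9.3611; Δ=(3.8991−15.8535)/(76.9600−40.0400)=-0.3238; B=V−Δ·S=26.1982
Each (Δ,B) replicates both successor values, so the strategy is self-financing and V0 is arbitrage-free.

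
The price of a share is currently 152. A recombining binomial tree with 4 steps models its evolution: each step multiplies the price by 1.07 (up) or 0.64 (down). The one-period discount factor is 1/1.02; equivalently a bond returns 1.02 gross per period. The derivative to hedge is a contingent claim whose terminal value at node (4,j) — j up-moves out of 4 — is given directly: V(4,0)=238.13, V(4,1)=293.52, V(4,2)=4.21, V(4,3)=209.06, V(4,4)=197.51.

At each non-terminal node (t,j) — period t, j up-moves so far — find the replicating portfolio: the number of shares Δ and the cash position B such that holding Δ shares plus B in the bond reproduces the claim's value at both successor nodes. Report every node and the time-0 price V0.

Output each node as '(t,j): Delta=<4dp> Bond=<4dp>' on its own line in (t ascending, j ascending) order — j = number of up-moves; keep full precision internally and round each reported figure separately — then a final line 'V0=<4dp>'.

(0,0): Delta=0.5414 Bond=92.7859
(1,0): Delta=2.3270 Bond=-79.0593
(1,1): Delta=0.4009 Bond=117.4970
(2,0): Delta=-9.1270 Bond=632.4723
(2,1): Delta=3.2284 Bond=-174.4711
(2,2): Delta=0.1783 Bond=158.5730
(3,0): Delta=3.2328 Bond=152.6363
(3,1): Delta=-10.0997 Bond=709.9225
(3,2): Delta=4.2774 Bond=-294.7873
(3,3): Delta=-0.1443 Bond=221.8144
V0=175.0797

The replicating-portfolio and risk-neutral prices coincide; use p* = (1.02−0.64)/(1.07−0.64) = 0.8837 for the latter.
Terminal payoffs: V(4,0)=238.1300, V(4,1)=293.5200, V(4,2)=4.2100, V(4,3)=209.0600, V(4,4)=197.5100
Node (3,0) S=39.8459: V=(p*·293.5200+(1−p*)·238.1300)/1.02=281.4503; Δ=(293.5200−238.1300)/(42.6351−25.5014)=3.2328; B=V−Δ·S=152.6363
Node (3,1) S=66.6173: V=(p*·4.2100+(1−p*)·293.5200)/1.02=37.1085; Δ=(4.2100−293.5200)/(71.2806−42.6351)=-10.0997; B=V−Δ·S=709.9225
Node (3,2) S=111.3759: V=(p*·209.0600+(1−p*)·4.2100)/1.02=181.6081; Δ=(209.0600−4.2100)/(119.1722−71.2806)=4.2774; B=V−Δ·S=-294.7873
Node (3,3) S=186.2065: V=(p*·197.5100+(1−p*)·209.0600)/1.02=194.9539; Δ=(197.5100−209.0600)/(199.2410−119.1722)=-0.1443; B=V−Δ·S=221.8144
Node (2,0) S=62.2592: V=(p*·37.1085+(1−p*)·281.4503)/1.02=64.2356; Δ=(37.1085−281.4503)/(66.6173−39.8459)=-9.1270; B=V−Δ·S=632.4723
Node (2,1) S=104.0896: V=(p*·181.6081+(1−p*)·37.1085)/1.02=161.5743; Δ=(181.6081−37.1085)/(111.3759−66.6173)=3.2284; B=V−Δ·S=-174.4711
Node (2,2) S=174.0248: V=(p*·194.9539+(1−p*)·181.6081)/1.02=189.6099; Δ=(194.9539−181.6081)/(186.2065−111.3759)=0.1783; B=V−Δ·S=158.5730
Node (1,0) S=97.2800: V=(p*·161.5743+(1−p*)·64.2356)/1.02=147.3097; Δ=(161.5743−64.2356)/(104.0896−62.2592)=2.3270; B=V−Δ·S=-79.0593
Node (1,1) S=162.6400: V=(p*·189.6099+(1−p*)·161.5743)/1.02=182.6960; Δ=(189.6099−161.5743)/(174.0248−104.0896)=0.4009; B=V−Δ·S=117.4970
Node (0,0) S=152.0000: V=(p*·182.6960+(1−p*)·147.3097)/1.02=175.0797; Δ=(182.6960−147.3097)/(162.6400−97.2800)=0.5414; B=V−Δ·S=92.7859
Check: Δ(0,0)·S0 + B(0,0) = 175.0797 = V0.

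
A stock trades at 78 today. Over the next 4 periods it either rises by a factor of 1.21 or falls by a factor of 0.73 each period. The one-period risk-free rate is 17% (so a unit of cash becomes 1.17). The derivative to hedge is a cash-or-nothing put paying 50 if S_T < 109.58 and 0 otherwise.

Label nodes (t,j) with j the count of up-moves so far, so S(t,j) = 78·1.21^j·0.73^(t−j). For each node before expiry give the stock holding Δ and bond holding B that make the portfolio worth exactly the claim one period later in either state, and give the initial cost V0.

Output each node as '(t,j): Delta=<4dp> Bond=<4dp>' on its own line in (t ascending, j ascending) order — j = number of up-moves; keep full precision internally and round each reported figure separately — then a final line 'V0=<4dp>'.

(0,0): Delta=-0.6423 Bond=57.9392
(1,0): Delta=0.0000 Bond=31.2185
(1,1): Delta=-0.6775 Bond=71.1134
(2,0): Delta=0.0000 Bond=36.5257
(2,1): Delta=0.0000 Bond=36.5257
(2,2): Delta=-0.7146 Bond=87.4460
(3,0): Delta=0.0000 Bond=42.7350
(3,1): Delta=0.0000 Bond=42.7350
(3,2): Delta=0.0000 Bond=42.7350
(3,3): Delta=-0.7538 Bond=107.7279
V0=7.8429

Under the risk-neutral measure, an up-move has probability p* = (R−d)/(u−d) = 0.9167 and values discount at R = 1.17.
Payoff layer (t=4): V(4,0)=50.0000, V(4,1)=50.0000, V(4,2)=50.0000, V(4,3)=50.0000, V(4,4)=0.0000
  t=3,j=0: stock 30.3433 → up 36.7154 (V=50.0000), down 22.1506 (V=50.0000). Price 42.7350; hedge Δ=0.0000, bond B=42.7350.
  t=3,j=1: stock 50.2951 → up 60.8571 (V=50.0000), down 36.7154 (V=50.0000). Price 42.7350; hedge Δ=0.0000, bond B=42.7350.
  t=3,j=2: stock 83.3659 → up 100.8727 (V=50.0000), down 60.8571 (V=50.0000). Price 42.7350; hedge Δ=0.0000, bond B=42.7350.
  t=3,j=3: stock 138.1818 → up 167.1999 (V=0.0000), down 100.8727 (V=50.0000). Price 3.5613; hedge Δ=-0.7538, bond B=107.7279.
  t=2,j=0: stock 41.5662 → up 50.2951 (V=42.7350), down 30.3433 (V=42.7350). Price 36.5257; hedge Δ=0.0000, bond B=36.5257.
  t=2,j=1: stock 68.8974 → up 83.3659 (V=42.7350), down 50.2951 (V=42.7350). Price 36.5257; hedge Δ=0.0000, bond B=36.5257.
  t=2,j=2: stock 114.1998 → up 138.1818 (V=3.5613), down 83.3659 (V=42.7350). Price 5.8340; hedge Δ=-0.7146, bond B=87.4460.
  t=1,j=0: stock 56.9400 → up 68.8974 (V=36.5257), down 41.5662 (V=36.5257). Price 31.2185; hedge Δ=0.0000, bond B=31.2185.
  t=1,j=1: stock 94.3800 → up 114.1998 (V=5.8340), down 68.8974 (V=36.5257). Price 7.1723; hedge Δ=-0.6775, bond B=71.1134.
  t=0,j=0: stock 78.0000 → up 94.3800 (V=7.1723), down 56.9400 (V=31.2185). Price 7.8429; hedge Δ=-0.6423, bond B=57.9392.
Root portfolio cost Δ·78+B reproduces V0=7.8429.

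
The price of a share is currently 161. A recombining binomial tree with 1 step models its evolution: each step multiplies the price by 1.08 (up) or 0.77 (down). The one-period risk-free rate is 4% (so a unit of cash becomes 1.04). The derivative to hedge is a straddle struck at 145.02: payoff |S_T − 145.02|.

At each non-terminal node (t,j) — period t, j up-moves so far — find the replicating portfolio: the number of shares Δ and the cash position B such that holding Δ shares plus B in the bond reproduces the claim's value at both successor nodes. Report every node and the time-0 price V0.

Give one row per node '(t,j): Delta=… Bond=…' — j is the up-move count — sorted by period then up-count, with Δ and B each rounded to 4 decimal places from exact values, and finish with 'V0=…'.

(0,0): Delta=0.1565 Bond=1.5875
V0=26.7810

Under the risk-neutral measure, an up-move has probability p* = (R−d)/(u−d) = 0.8710 and values discount at R = 1.04.
Payoff layer (t=1): V(1,0)=21.0500, V(1,1)=28.8600
Node (0,0) S=161.0000: V=(p*·28.8600+(1−p*)·21.0500)/1.04=26.7810; Δ=(28.8600−21.0500)/(173.8800−123.9700)=0.1565; B=V−Δ·S=1.5875
Check: Δ(0,0)·S0 + B(0,0) = 26.7810 = V0.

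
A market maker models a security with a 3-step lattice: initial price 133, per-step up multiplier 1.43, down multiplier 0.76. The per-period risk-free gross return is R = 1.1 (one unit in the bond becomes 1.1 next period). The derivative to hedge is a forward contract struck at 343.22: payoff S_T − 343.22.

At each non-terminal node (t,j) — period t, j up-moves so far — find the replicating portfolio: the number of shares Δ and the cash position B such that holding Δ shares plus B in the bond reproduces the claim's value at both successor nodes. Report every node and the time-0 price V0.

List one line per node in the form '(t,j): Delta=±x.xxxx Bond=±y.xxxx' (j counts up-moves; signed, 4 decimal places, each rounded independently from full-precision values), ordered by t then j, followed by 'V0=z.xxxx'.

The replicating-portfolio and risk-neutral prices coincide; use p* = (1.1−0.76)/(1.43−0.76) = 0.5075 for the latter.
Terminal payoffs: V(3,0)=-284.8362, V(3,1)=-233.3663, V(3,2)=-136.5215, V(3,3)=45.6995
(2,0): S=76.8208. Δ = (V_up−V_dn)/(S_up−S_dn) = (-233.3663−-284.8362)/(109.8537−58.3838) = 1.0000. V = [p*·-233.3663 + (1−p*)·-284.8362]/1.1 = -235.1974. B = V − Δ·S = -312.0182.
(2,1): S=144.5444. Δ = (V_up−V_dn)/(S_up−S_dn) = (-136.5215−-233.3663)/(206.6985−109.8537) = 1.0000. V = [p*·-136.5215 + (1−p*)·-233.3663]/1.1 = -167.4738. B = V − Δ·S = -312.0182.
(2,2): S=271.9717. Δ = (V_up−V_dn)/(S_up−S_dn) = (45.6995−-136.5215)/(388.9195−206.6985) = 1.0000. V = [p*·45.6995 + (1−p*)·-136.5215]/1.1 = -40.0465. B = V − Δ·S = -312.0182.
(1,0): S=101.0800. Δ = (V_up−V_dn)/(S_up−S_dn) = (-167.4738−-235.1974)/(144.5444−76.8208) = 1.0000. V = [p*·-167.4738 + (1−p*)·-235.1974]/1.1 = -182.5729. B = V − Δ·S = -283.6529.
(1,1): S=190.1900. Δ = (V_up−V_dn)/(S_up−S_dn) = (-40.0465−-167.4738)/(271.9717−144.5444) = 1.0000. V = [p*·-40.0465 + (1−p*)·-167.4738]/1.1 = -93.4629. B = V − Δ·S = -283.6529.
(0,0): S=133.0000. Δ = (V_up−V_dn)/(S_up−S_dn) = (-93.4629−-182.5729)/(190.1900−101.0800) = 1.0000. V = [p*·-93.4629 + (1−p*)·-182.5729]/1.1 = -124.8663. B = V − Δ·S = -257.8663.
Each (Δ,B) replicates both successor values, so the strategy is self-financing and V0 is arbitrage-free.

(0,0): Delta=1.0000 Bond=-257.8663
(1,0): Delta=1.0000 Bond=-283.6529
(1,1): Delta=1.0000 Bond=-283.6529
(2,0): Delta=1.0000 Bond=-312.0182
(2,1): Delta=1.0000 Bond=-312.0182
(2,2): Delta=1.0000 Bond=-312.0182
V0=-124.8663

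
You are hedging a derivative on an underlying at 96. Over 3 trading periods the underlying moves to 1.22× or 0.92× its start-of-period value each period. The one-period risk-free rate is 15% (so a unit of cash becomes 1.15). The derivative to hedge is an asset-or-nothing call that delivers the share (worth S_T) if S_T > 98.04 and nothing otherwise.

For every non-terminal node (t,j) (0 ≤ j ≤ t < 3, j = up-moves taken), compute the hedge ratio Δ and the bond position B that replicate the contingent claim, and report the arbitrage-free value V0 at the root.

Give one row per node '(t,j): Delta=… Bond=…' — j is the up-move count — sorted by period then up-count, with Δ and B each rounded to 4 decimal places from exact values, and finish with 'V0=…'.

(0,0): Delta=1.1069 Bond=-10.8826
(1,0): Delta=1.5724 Bond=-53.6358
(1,1): Delta=1.0000 Bond=0.0000
(2,0): Delta=4.0667 Bond=-264.3476
(2,1): Delta=1.0000 Bond=0.0000
(2,2): Delta=1.0000 Bond=0.0000
V0=95.3756

The replicating-portfolio and risk-neutral prices coincide; use p* = (1.15−0.92)/(1.22−0.92) = 0.7667 for the latter.
At expiry t=3: V(3,0)=0.0000, V(3,1)=99.1304, V(3,2)=131.4555, V(3,3)=174.3214
  t=2,j=0: stock 81.2544 → up 99.1304 (V=99.1304), down 74.7540 (V=0.0000). Price 66.0869; hedge Δ=4.0667, bond B=-264.3476.
  t=2,j=1: stock 107.7504 → up 131.4555 (V=131.4555), down 99.1304 (V=99.1304). Price 107.7504; hedge Δ=1.0000, bond B=0.0000.
  t=2,j=2: stock 142.8864 → up 174.3214 (V=174.3214), down 131.4555 (V=131.4555). Price 142.8864; hedge Δ=1.0000, bond B=0.0000.
  t=1,j=0: stock 88.3200 → up 107.7504 (V=107.7504), down 81.2544 (V=66.0869). Price 85.2425; hedge Δ=1.5724, bond B=-53.6358.
  t=1,j=1: stock 117.1200 → up 142.8864 (V=142.8864), down 107.7504 (V=107.7504). Price 117.1200; hedge Δ=1.0000, bond B=0.0000.
  t=0,j=0: stock 96.0000 → up 117.1200 (V=117.1200), down 88.3200 (V=85.2425). Price 95.3756; hedge Δ=1.1069, bond B=-10.8826.
Each (Δ,B) replicates both successor values, so the strategy is self-financing and V0 is arbitrage-free.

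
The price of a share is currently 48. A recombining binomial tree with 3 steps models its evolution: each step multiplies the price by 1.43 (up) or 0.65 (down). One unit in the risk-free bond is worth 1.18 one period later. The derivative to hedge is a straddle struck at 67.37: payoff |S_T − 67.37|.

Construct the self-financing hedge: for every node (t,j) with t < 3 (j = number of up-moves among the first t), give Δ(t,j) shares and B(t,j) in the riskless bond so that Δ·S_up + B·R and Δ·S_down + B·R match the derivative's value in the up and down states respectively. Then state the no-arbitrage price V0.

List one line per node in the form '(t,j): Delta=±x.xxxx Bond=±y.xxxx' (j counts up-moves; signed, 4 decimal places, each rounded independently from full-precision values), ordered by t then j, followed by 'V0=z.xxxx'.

(0,0): Delta=0.2929 Bond=6.8181
(1,0): Delta=-1.0000 Bond=48.3841
(1,1): Delta=0.5701 Bond=-10.9823
(2,0): Delta=-1.0000 Bond=57.0932
(2,1): Delta=-1.0000 Bond=57.0932
(2,2): Delta=0.9068 Bond=-46.0027
V0=20.8777

Since d<R<u, set p* = (R−d)/(u−d) = 0.6795; price each node as the discounted p*-expectation of its children.
At expiry t=3: V(3,0)=54.1880, V(3,1)=38.3696, V(3,2)=3.5691, V(3,3)=72.9919
Node (2,0) S=20.2800: V=(p*·38.3696+(1−p*)·54.1880)/1.18=36.8132; Δ=(38.3696−54.1880)/(29.0004−13.1820)=-1.0000; B=V−Δ·S=57.0932
Node (2,1) S=44.6160: V=(p*·3.5691+(1−p*)·38.3696)/1.18=12.4772; Δ=(3.5691−38.3696)/(63.8009−29.0004)=-1.0000; B=V−Δ·S=57.0932
Node (2,2) S=98.1552: V=(p*·72.9919+(1−p*)·3.5691)/1.18=43.0009; Δ=(72.9919−3.5691)/(140.3619−63.8009)=0.9068; B=V−Δ·S=-46.0027
Node (1,0) S=31.2000: V=(p*·12.4772+(1−p*)·36.8132)/1.18=17.1841; Δ=(12.4772−36.8132)/(44.6160−20.2800)=-1.0000; B=V−Δ·S=48.3841
Node (1,1) S=68.6400: V=(p*·43.0009+(1−p*)·12.4772)/1.18=28.1506; Δ=(43.0009−12.4772)/(98.1552−44.6160)=0.5701; B=V−Δ·S=-10.9823
Node (0,0) S=48.0000: V=(p*·28.1506+(1−p*)·17.1841)/1.18=20.8777; Δ=(28.1506−17.1841)/(68.6400−31.2000)=0.2929; B=V−Δ·S=6.8181
Root portfolio cost Δ·48+B reproduces V0=20.8777.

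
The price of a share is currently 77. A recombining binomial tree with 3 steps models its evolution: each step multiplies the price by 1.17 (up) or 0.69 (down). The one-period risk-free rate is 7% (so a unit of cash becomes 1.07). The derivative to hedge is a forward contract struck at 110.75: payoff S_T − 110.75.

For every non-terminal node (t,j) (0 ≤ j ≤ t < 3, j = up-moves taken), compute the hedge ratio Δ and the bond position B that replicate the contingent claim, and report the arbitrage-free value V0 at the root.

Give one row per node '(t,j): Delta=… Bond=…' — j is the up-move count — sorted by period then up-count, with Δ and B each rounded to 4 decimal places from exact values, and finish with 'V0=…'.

Risk-neutral probability p* = (R−d)/(u−d) = (1.07−0.69)/(1.17−0.69) = 0.7917.
At expiry t=3: V(3,0)=-85.4548, V(3,1)=-67.8582, V(3,2)=-38.0203, V(3,3)=12.5742
Node (2,0) S=36.6597: V=(p*·-67.8582+(1−p*)·-85.4548)/1.07=-66.8450; Δ=(-67.8582−-85.4548)/(42.8918−25.2952)=1.0000; B=V−Δ·S=-103.5047
Node (2,1) S=62.1621: V=(p*·-38.0203+(1−p*)·-67.8582)/1.07=-41.3426; Δ=(-38.0203−-67.8582)/(72.7297−42.8918)=1.0000; B=V−Δ·S=-103.5047
Node (2,2) S=105.4053: V=(p*·12.5742+(1−p*)·-38.0203)/1.07=1.9006; Δ=(12.5742−-38.0203)/(123.3242−72.7297)=1.0000; B=V−Δ·S=-103.5047
Node (1,0) S=53.1300: V=(p*·-41.3426+(1−p*)·-66.8450)/1.07=-43.6033; Δ=(-41.3426−-66.8450)/(62.1621−36.6597)=1.0000; B=V−Δ·S=-96.7333
Node (1,1) S=90.0900: V=(p*·1.9006+(1−p*)·-41.3426)/1.07=-6.6433; Δ=(1.9006−-41.3426)/(105.4053−62.1621)=1.0000; B=V−Δ·S=-96.7333
Node (0,0) S=77.0000: V=(p*·-6.6433+(1−p*)·-43.6033)/1.07=-13.4050; Δ=(-6.6433−-43.6033)/(90.0900−53.1300)=1.0000; B=V−Δ·S=-90.4050
Self-financing check: at every node Δ·S+B equals the discounted successor values.

(0,0): Delta=1.0000 Bond=-90.4050
(1,0): Delta=1.0000 Bond=-96.7333
(1,1): Delta=1.0000 Bond=-96.7333
(2,0): Delta=1.0000 Bond=-103.5047
(2,1): Delta=1.0000 Bond=-103.5047
(2,2): Delta=1.0000 Bond=-103.5047
V0=-13.4050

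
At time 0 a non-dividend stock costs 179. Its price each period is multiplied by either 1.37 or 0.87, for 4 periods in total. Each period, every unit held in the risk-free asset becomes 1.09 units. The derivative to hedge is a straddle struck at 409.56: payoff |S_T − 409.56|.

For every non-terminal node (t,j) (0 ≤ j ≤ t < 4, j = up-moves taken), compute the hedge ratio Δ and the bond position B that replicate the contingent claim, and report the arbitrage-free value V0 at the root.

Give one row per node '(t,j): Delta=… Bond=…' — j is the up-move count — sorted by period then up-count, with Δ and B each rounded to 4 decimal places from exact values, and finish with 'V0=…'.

(0,0): Delta=-0.6751 Bond=243.7286
(1,0): Delta=-1.0000 Bond=316.2555
(1,1): Delta=-0.4126 Bond=201.2754
(2,0): Delta=-1.0000 Bond=344.7185
(2,1): Delta=-1.0000 Bond=344.7185
(2,2): Delta=0.0622 Bond=59.8814
(3,0): Delta=-1.0000 Bond=375.7431
(3,1): Delta=-1.0000 Bond=375.7431
(3,2): Delta=-1.0000 Bond=375.7431
(3,3): Delta=0.9207 Bond=-329.8760
V0=122.8795

Since d<R<u, set p* = (R−d)/(u−d) = 0.4400; price each node as the discounted p*-expectation of its children.
Payoff layer (t=4): V(4,0)=307.0113, V(4,1)=248.0753, V(4,2)=155.2680, V(4,3)=9.1232, V(4,4)=221.0129
(3,0): S=117.8720. Δ = (V_up−V_dn)/(S_up−S_dn) = (248.0753−307.0113)/(161.4847−102.5487) = -1.0000. V = [p*·248.0753 + (1−p*)·307.0113]/1.09 = 257.8711. B = V − Δ·S = 375.7431.
(3,1): S=185.6146. Δ = (V_up−V_dn)/(S_up−S_dn) = (155.2680−248.0753)/(254.2920−161.4847) = -1.0000. V = [p*·155.2680 + (1−p*)·248.0753]/1.09 = 190.1285. B = V − Δ·S = 375.7431.
(3,2): S=292.2896. Δ = (V_up−V_dn)/(S_up−S_dn) = (9.1232−155.2680)/(400.4368−254.2920) = -1.0000. V = [p*·9.1232 + (1−p*)·155.2680]/1.09 = 83.4535. B = V − Δ·S = 375.7431.
(3,3): S=460.2722. Δ = (V_up−V_dn)/(S_up−S_dn) = (221.0129−9.1232)/(630.5729−400.4368) = 0.9207. V = [p*·221.0129 + (1−p*)·9.1232]/1.09 = 93.9034. B = V − Δ·S = -329.8760.
(2,0): S=135.4851. Δ = (V_up−V_dn)/(S_up−S_dn) = (190.1285−257.8711)/(185.6146−117.8720) = -1.0000. V = [p*·190.1285 + (1−p*)·257.8711]/1.09 = 209.2334. B = V − Δ·S = 344.7185.
(2,1): S=213.3501. Δ = (V_up−V_dn)/(S_up−S_dn) = (83.4535−190.1285)/(292.2896−185.6146) = -1.0000. V = [p*·83.4535 + (1−p*)·190.1285]/1.09 = 131.3684. B = V − Δ·S = 344.7185.
(2,2): S=335.9651. Δ = (V_up−V_dn)/(S_up−S_dn) = (93.9034−83.4535)/(460.2722−292.2896) = 0.0622. V = [p*·93.9034 + (1−p*)·83.4535]/1.09 = 80.7811. B = V − Δ·S = 59.8814.
(1,0): S=155.7300. Δ = (V_up−V_dn)/(S_up−S_dn) = (131.3684−209.2334)/(213.3501−135.4851) = -1.0000. V = [p*·131.3684 + (1−p*)·209.2334]/1.09 = 160.5255. B = V − Δ·S = 316.2555.
(1,1): S=245.2300. Δ = (V_up−V_dn)/(S_up−S_dn) = (80.7811−131.3684)/(335.9651−213.3501) = -0.4126. V = [p*·80.7811 + (1−p*)·131.3684]/1.09 = 100.1009. B = V − Δ·S = 201.2754.
(0,0): S=179.0000. Δ = (V_up−V_dn)/(S_up−S_dn) = (100.1009−160.5255)/(245.2300−155.7300) = -0.6751. V = [p*·100.1009 + (1−p*)·160.5255]/1.09 = 122.8795. B = V − Δ·S = 243.7286.
Check: Δ(0,0)·S0 + B(0,0) = 122.8795 = V0.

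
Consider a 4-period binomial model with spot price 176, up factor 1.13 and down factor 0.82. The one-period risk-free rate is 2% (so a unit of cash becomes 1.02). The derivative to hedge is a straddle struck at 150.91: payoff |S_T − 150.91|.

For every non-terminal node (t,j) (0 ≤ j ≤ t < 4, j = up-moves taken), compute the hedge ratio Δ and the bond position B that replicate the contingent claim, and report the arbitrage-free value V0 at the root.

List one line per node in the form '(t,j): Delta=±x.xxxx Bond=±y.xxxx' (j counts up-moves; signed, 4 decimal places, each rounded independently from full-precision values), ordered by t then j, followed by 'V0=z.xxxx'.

The replicating-portfolio and risk-neutral prices coincide; use p* = (1.02−0.82)/(1.13−0.82) = 0.6452 for the latter.
Payoff layer (t=4): V(4,0)=71.3366, V(4,1)=41.2539, V(4,2)=0.2014, V(4,3)=57.3289, V(4,4)=136.0534
  t=3,j=0: stock 97.0408 → up 109.6561 (V=41.2539), down 79.5734 (V=71.3366). Price 50.9102; hedge Δ=-1.0000, bond B=147.9510.
  t=3,j=1: stock 133.7269 → up 151.1114 (V=0.2014), down 109.6561 (V=41.2539). Price 14.4789; hedge Δ=-0.9903, bond B=146.9063.
  t=3,j=2: stock 184.2822 → up 208.2389 (V=57.3289), down 151.1114 (V=0.2014). Price 36.3312; hedge Δ=1.0000, bond B=-147.9510.
  t=3,j=3: stock 253.9499 → up 286.9634 (V=136.0534), down 208.2389 (V=57.3289). Price 105.9989; hedge Δ=1.0000, bond B=-147.9510.
  t=2,j=0: stock 118.3424 → up 133.7269 (V=14.4789), down 97.0408 (V=50.9102). Price 26.8687; hedge Δ=-0.9931, bond B=144.3892.
  t=2,j=1: stock 163.0816 → up 184.2822 (V=36.3312), down 133.7269 (V=14.4789). Price 28.0168; hedge Δ=0.4322, bond B=-42.4747.
  t=2,j=2: stock 224.7344 → up 253.9499 (V=105.9989), down 184.2822 (V=36.3312). Price 79.6844; hedge Δ=1.0000, bond B=-145.0500.
  t=1,j=0: stock 144.3200 → up 163.0816 (V=28.0168), down 118.3424 (V=26.8687). Price 27.0681; hedge Δ=0.0257, bond B=23.3646.
  t=1,j=1: stock 198.8800 → up 224.7344 (V=79.6844), down 163.0816 (V=28.0168). Price 60.1478; hedge Δ=0.8380, bond B=-106.5219.
  t=0,j=0: stock 176.0000 → up 198.8800 (V=60.1478), down 144.3200 (V=27.0681). Price 47.4606; hedge Δ=0.6063, bond B=-59.2482.
The time-0 hedge costs 47.4606, which is the no-arbitrage price.

(0,0): Delta=0.6063 Bond=-59.2482
(1,0): Delta=0.0257 Bond=23.3646
(1,1): Delta=0.8380 Bond=-106.5219
(2,0): Delta=-0.9931 Bond=144.3892
(2,1): Delta=0.4322 Bond=-42.4747
(2,2): Delta=1.0000 Bond=-145.0500
(3,0): Delta=-1.0000 Bond=147.9510
(3,1): Delta=-0.9903 Bond=146.9063
(3,2): Delta=1.0000 Bond=-147.9510
(3,3): Delta=1.0000 Bond=-147.9510
V0=47.4606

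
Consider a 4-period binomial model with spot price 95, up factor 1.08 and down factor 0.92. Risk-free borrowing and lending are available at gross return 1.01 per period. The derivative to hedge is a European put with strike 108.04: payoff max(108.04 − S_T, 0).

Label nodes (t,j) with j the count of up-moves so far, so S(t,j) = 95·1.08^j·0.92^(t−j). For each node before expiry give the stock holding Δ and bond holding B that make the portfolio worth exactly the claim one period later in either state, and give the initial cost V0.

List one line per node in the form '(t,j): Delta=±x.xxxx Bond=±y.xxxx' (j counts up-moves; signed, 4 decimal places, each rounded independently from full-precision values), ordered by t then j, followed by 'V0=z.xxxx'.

(0,0): Delta=-0.7278 Bond=80.6214
(1,0): Delta=-0.9543 Bond=101.2270
(1,1): Delta=-0.5777 Bond=66.0281
(2,0): Delta=-1.0000 Bond=105.9112
(2,1): Delta=-0.9241 Bond=99.3834
(2,2): Delta=-0.3482 Bond=41.2590
(3,0): Delta=-1.0000 Bond=106.9703
(3,1): Delta=-1.0000 Bond=106.9703
(3,2): Delta=-0.8738 Bond=95.2492
(3,3): Delta=0.0000 Bond=0.0000
V0=11.4807

Under the risk-neutral measure, an up-move has probability p* = (R−d)/(u−d) = 0.5625 and values discount at R = 1.01.
Payoff layer (t=4): V(4,0)=39.9827, V(4,1)=28.1466, V(4,2)=14.2521, V(4,3)=0.0000, V(4,4)=0.0000
  t=3,j=0: stock 73.9754 → up 79.8934 (V=28.1466), down 68.0573 (V=39.9827). Price 32.9949; hedge Δ=-1.0000, bond B=106.9703.
  t=3,j=1: stock 86.8406 → up 93.7879 (V=14.2521), down 79.8934 (V=28.1466). Price 20.1297; hedge Δ=-1.0000, bond B=106.9703.
  t=3,j=2: stock 101.9434 → up 110.0988 (V=0.0000), down 93.7879 (V=14.2521). Price 6.1736; hedge Δ=-0.8738, bond B=95.2492.
  t=3,j=3: stock 119.6726 → up 129.2465 (V=0.0000), down 110.0988 (V=0.0000). Price 0.0000; hedge Δ=0.0000, bond B=0.0000.
  t=2,j=0: stock 80.4080 → up 86.8406 (V=20.1297), down 73.9754 (V=32.9949). Price 25.5032; hedge Δ=-1.0000, bond B=105.9112.
  t=2,j=1: stock 94.3920 → up 101.9434 (V=6.1736), down 86.8406 (V=20.1297). Price 12.1578; hedge Δ=-0.9241, bond B=99.3834.
  t=2,j=2: stock 110.8080 → up 119.6726 (V=0.0000), down 101.9434 (V=6.1736). Price 2.6742; hedge Δ=-0.3482, bond B=41.2590.
  t=1,j=0: stock 87.4000 → up 94.3920 (V=12.1578), down 80.4080 (V=25.5032). Price 17.8182; hedge Δ=-0.9543, bond B=101.2270.
  t=1,j=1: stock 102.6000 → up 110.8080 (V=2.6742), down 94.3920 (V=12.1578). Price 6.7557; hedge Δ=-0.5777, bond B=66.0281.
  t=0,j=0: stock 95.0000 → up 102.6000 (V=6.7557), down 87.4000 (V=17.8182). Price 11.4807; hedge Δ=-0.7278, bond B=80.6214.
Self-financing check: at every node Δ·S+B equals the discounted successor values.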